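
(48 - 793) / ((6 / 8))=-993.33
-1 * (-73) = 73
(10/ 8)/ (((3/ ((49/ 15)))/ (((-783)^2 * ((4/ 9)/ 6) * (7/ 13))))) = 865389/ 26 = 33284.19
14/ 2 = 7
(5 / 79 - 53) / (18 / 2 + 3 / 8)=-11152 / 1975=-5.65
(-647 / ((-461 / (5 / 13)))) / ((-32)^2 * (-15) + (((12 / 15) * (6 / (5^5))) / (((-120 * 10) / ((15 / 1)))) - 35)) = -505468750 / 14415974236729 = -0.00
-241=-241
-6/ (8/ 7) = -21/ 4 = -5.25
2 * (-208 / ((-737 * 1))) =416 / 737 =0.56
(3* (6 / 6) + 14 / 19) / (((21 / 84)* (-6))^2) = 284 / 171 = 1.66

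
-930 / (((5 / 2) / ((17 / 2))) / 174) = -550188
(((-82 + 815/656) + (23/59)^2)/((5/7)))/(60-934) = 1288461391/9979052320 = 0.13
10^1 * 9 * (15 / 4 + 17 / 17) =855 / 2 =427.50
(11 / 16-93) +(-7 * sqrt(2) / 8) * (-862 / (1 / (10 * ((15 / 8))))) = 19907.76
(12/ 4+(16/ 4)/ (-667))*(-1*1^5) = -1997/ 667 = -2.99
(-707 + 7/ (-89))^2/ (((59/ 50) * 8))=24751155625/ 467339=52961.89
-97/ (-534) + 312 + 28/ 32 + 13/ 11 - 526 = -4975549/ 23496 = -211.76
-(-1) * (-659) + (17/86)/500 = -28336983/43000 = -659.00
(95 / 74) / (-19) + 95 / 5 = 1401 / 74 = 18.93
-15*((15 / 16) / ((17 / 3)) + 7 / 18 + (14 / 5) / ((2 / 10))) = -178145 / 816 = -218.31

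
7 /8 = 0.88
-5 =-5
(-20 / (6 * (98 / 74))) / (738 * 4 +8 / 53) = -9805 / 11500104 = -0.00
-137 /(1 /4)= -548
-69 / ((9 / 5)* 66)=-115 / 198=-0.58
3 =3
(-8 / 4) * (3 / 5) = -6 / 5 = -1.20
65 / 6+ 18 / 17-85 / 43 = 43489 / 4386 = 9.92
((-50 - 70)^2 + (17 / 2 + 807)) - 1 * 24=30383 / 2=15191.50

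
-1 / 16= -0.06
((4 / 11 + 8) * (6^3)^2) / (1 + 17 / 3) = 3219264 / 55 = 58532.07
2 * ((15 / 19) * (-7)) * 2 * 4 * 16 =-26880 / 19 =-1414.74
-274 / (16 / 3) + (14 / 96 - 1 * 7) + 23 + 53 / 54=-14795 / 432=-34.25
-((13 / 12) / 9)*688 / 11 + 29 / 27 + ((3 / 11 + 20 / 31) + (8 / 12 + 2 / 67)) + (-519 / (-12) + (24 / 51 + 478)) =2409070193 / 4660788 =516.88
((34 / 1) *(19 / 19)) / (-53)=-0.64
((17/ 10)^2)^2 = 83521/ 10000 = 8.35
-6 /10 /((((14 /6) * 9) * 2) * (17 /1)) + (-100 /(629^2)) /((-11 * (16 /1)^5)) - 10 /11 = -36333774830741 /39930242007040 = -0.91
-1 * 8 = -8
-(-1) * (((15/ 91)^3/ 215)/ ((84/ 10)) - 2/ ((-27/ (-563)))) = -510809579117/ 12248543034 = -41.70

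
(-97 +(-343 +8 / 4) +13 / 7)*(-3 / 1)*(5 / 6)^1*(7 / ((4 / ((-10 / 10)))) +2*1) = 15265 / 56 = 272.59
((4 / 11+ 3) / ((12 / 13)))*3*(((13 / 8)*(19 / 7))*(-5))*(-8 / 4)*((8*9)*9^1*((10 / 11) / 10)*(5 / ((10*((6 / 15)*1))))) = 240584175 / 6776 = 35505.34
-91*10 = -910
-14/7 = -2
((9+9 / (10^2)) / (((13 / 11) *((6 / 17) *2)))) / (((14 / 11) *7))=623271 / 509600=1.22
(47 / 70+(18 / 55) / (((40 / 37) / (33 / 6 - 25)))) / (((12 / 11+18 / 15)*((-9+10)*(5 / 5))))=-80569 / 35280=-2.28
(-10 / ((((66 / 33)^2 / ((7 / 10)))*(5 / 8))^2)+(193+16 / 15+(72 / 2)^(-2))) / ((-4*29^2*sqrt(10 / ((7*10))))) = -31311917*sqrt(7) / 544968000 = -0.15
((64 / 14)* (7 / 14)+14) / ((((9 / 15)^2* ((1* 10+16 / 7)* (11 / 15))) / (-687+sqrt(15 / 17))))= -1631625 / 473+2375* sqrt(255) / 8041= -3444.81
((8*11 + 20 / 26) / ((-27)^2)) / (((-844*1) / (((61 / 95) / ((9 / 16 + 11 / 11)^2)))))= -4505216 / 118729040625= -0.00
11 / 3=3.67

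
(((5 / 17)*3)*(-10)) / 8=-75 / 68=-1.10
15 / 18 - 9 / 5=-29 / 30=-0.97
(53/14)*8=212/7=30.29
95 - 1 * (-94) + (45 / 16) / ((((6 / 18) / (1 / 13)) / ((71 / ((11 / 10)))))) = 264141 / 1144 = 230.89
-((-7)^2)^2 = -2401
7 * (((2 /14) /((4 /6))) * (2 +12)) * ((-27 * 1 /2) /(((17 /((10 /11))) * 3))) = -945 /187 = -5.05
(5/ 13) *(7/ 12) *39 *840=7350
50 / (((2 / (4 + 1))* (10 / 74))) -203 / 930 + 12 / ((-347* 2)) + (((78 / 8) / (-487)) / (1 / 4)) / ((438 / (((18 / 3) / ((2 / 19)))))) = 5304695641312 / 5736331605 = 924.75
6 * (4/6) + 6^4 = 1300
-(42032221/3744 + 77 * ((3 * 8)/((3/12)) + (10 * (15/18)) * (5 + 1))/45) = -214837777/18720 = -11476.38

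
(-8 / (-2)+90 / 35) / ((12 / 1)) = 23 / 42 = 0.55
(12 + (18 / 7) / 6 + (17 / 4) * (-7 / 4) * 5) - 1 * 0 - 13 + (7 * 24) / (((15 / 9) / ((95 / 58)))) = 413615 / 3248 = 127.34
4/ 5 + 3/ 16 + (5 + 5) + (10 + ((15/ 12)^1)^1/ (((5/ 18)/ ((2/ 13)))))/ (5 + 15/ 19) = 29365/ 2288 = 12.83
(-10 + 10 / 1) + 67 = 67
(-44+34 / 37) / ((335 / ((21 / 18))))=-0.15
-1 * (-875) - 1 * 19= 856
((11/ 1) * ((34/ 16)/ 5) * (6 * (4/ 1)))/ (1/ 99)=55539/ 5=11107.80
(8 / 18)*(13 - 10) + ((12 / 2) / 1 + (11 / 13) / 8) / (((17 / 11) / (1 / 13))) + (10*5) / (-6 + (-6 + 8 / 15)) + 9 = 18610237 / 2964936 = 6.28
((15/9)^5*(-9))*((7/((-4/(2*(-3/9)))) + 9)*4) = -381250/81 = -4706.79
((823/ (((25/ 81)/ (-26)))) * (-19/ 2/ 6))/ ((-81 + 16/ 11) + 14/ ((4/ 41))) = 20124819/ 11725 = 1716.40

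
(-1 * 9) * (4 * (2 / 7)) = -72 / 7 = -10.29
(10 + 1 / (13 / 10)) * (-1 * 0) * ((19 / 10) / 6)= 0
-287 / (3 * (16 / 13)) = -3731 / 48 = -77.73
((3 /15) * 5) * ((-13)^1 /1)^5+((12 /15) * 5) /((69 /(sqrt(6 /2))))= -371293+4 * sqrt(3) /69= -371292.90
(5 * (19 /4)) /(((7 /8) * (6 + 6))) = 95 /42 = 2.26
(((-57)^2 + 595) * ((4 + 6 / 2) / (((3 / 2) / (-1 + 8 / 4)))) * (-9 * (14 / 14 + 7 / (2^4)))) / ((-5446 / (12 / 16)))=198927 / 6224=31.96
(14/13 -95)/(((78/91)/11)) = -31339/26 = -1205.35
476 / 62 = 238 / 31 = 7.68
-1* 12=-12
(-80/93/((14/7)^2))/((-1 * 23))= 20/2139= 0.01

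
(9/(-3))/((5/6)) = -18/5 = -3.60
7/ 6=1.17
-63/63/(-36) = 1/36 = 0.03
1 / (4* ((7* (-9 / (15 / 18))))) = -5 / 1512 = -0.00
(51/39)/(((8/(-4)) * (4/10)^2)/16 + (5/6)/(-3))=-3825/871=-4.39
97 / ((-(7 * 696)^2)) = -97 / 23736384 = -0.00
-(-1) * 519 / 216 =173 / 72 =2.40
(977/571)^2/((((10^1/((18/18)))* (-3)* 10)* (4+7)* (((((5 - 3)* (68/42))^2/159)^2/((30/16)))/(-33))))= 14079324210675507/1115392833986560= 12.62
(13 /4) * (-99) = -1287 /4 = -321.75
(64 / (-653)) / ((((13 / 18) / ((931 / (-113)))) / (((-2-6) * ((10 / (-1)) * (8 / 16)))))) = 44.72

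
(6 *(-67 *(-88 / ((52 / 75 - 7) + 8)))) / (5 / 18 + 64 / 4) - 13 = 47273857 / 37211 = 1270.43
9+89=98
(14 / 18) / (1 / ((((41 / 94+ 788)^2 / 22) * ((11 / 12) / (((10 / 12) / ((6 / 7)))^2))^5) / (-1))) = -16411406705925773832576 / 870518729130859375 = -18852.45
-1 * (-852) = 852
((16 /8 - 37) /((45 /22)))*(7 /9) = -1078 /81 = -13.31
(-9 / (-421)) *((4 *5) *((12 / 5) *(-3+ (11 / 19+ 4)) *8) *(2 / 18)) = 11520 / 7999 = 1.44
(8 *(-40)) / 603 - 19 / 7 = -13697 / 4221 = -3.24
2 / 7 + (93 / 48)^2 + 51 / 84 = 8327 / 1792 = 4.65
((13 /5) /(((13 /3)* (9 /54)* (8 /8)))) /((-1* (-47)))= 0.08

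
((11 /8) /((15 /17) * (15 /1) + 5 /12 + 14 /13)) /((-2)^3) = -663 /56816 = -0.01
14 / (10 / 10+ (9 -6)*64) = 0.07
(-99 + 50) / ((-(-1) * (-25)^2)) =-49 / 625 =-0.08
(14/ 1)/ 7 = 2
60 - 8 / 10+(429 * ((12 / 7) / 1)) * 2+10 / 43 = 2303086 / 1505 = 1530.29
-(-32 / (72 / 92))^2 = -135424 / 81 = -1671.90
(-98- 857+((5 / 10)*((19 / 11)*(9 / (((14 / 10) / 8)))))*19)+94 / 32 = -133261 / 1232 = -108.17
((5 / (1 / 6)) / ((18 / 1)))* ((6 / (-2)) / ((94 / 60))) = -150 / 47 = -3.19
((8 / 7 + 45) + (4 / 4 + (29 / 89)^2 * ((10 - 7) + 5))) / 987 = 2661026 / 54726189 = 0.05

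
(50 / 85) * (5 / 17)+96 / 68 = 458 / 289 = 1.58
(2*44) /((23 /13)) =1144 /23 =49.74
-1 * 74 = -74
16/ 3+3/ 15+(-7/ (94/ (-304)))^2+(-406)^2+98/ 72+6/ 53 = 3484678661077/ 21073860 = 165355.50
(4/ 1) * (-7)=-28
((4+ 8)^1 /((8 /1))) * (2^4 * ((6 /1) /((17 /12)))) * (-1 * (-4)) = 6912 /17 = 406.59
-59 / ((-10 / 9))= 531 / 10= 53.10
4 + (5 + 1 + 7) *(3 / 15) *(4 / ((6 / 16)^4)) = 214612 / 405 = 529.91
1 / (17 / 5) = 5 / 17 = 0.29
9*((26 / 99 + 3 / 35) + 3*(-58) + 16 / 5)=-118123 / 77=-1534.06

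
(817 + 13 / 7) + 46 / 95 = 544862 / 665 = 819.34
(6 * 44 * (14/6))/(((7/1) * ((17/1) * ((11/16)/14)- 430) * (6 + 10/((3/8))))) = -4224/672931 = -0.01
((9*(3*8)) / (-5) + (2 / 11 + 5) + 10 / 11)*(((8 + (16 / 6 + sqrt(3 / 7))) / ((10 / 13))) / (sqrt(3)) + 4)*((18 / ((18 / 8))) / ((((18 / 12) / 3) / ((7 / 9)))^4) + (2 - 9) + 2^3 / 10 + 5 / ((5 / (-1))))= -552074890432*sqrt(3) / 81192375 - 10616824816 / 1804275 - 17252340326*sqrt(7) / 63149625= -18384.31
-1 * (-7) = 7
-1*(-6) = 6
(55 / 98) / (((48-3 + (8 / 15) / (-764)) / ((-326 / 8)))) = -25684725 / 50537816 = -0.51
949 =949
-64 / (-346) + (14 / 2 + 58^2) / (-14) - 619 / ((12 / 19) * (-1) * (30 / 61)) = 763904531 / 435960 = 1752.24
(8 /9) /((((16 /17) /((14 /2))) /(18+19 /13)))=30107 /234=128.66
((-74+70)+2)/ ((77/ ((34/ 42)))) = -34/ 1617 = -0.02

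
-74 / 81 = -0.91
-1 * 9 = -9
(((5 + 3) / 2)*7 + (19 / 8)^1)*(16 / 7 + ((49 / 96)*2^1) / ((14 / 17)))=191889 / 1792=107.08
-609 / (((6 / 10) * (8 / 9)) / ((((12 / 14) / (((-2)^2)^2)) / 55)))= -783 / 704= -1.11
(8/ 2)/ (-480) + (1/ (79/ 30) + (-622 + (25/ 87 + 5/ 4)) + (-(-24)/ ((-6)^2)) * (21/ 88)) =-1874749181/ 3024120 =-619.93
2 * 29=58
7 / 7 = 1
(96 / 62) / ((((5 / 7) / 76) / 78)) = 12850.37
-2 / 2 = -1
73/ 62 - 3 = -113/ 62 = -1.82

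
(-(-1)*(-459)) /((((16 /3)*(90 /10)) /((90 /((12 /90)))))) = -103275 /16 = -6454.69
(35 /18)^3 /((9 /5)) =4.08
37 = 37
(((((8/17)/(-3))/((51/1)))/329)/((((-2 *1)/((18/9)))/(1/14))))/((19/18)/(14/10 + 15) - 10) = -656/9760540055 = -0.00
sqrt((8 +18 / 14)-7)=4* sqrt(7) / 7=1.51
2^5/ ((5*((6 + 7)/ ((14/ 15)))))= 448/ 975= 0.46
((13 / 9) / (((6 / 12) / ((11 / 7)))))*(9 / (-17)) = -286 / 119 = -2.40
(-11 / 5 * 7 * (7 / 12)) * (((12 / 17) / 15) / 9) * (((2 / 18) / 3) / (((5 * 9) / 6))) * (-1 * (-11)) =-11858 / 4647375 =-0.00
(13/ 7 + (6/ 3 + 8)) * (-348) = -28884/ 7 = -4126.29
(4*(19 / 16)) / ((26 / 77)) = 1463 / 104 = 14.07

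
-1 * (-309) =309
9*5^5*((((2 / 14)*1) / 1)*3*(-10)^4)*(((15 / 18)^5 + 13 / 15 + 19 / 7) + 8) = 1444358967.55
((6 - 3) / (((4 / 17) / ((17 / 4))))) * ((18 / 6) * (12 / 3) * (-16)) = -10404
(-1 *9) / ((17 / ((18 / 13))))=-162 / 221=-0.73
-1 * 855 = -855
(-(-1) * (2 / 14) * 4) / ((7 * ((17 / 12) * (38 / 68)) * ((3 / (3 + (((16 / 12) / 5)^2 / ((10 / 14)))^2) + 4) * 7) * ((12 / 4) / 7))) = 121901408 / 17721166981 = 0.01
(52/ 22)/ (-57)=-26/ 627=-0.04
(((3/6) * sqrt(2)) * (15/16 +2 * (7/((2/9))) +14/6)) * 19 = 60439 * sqrt(2)/96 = 890.35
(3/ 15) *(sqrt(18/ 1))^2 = 18/ 5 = 3.60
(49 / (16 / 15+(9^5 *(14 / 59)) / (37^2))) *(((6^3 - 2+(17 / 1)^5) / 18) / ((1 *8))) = 9367211970515 / 219082016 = 42756.64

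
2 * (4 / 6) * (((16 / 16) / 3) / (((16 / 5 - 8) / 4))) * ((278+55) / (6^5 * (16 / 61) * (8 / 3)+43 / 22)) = -99308 / 4381017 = -0.02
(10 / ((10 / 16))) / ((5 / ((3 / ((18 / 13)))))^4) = 28561 / 50625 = 0.56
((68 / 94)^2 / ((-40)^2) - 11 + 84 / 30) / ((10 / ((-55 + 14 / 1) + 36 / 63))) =292914339 / 8836000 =33.15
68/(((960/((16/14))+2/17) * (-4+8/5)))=-0.03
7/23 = 0.30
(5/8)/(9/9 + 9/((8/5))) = 5/53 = 0.09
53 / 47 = 1.13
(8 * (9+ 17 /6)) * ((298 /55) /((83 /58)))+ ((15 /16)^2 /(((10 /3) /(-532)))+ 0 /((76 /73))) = 382414243 /1752960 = 218.15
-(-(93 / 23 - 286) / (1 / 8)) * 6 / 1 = -311280 / 23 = -13533.91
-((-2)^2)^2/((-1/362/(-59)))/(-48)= 21358/3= 7119.33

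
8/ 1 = 8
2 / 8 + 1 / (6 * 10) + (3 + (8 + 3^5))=3814 / 15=254.27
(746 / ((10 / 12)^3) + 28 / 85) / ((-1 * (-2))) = 1370006 / 2125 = 644.71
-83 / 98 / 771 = -83 / 75558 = -0.00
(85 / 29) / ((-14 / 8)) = -1.67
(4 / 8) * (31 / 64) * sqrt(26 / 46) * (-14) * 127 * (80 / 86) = -137795 * sqrt(299) / 7912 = -301.15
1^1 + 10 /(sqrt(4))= 6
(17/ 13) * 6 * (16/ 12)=136/ 13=10.46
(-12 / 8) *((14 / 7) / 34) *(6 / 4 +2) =-21 / 68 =-0.31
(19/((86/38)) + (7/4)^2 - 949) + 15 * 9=-552149/688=-802.54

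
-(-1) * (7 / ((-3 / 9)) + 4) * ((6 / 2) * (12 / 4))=-153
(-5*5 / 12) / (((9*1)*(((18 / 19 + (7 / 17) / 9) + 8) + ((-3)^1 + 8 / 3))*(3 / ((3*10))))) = -40375 / 151044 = -0.27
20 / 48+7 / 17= 0.83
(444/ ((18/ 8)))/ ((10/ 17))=5032/ 15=335.47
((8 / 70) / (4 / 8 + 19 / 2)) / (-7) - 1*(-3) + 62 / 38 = 4.63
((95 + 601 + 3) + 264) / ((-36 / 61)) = -6527 / 4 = -1631.75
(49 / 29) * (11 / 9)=539 / 261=2.07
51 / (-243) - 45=-3662 / 81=-45.21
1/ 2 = 0.50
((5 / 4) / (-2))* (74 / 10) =-37 / 8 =-4.62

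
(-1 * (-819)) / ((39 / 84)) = 1764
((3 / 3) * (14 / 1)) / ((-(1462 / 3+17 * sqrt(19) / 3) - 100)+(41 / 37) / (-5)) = -422290435 / 17691452529+4072775 * sqrt(19) / 17691452529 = -0.02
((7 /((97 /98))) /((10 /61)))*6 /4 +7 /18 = 284158 /4365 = 65.10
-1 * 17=-17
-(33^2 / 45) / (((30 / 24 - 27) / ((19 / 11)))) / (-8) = -209 / 1030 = -0.20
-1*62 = -62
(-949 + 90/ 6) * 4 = -3736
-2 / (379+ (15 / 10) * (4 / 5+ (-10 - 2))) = -10 / 1811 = -0.01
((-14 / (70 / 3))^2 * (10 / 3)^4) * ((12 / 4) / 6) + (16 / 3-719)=-6223 / 9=-691.44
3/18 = 1/6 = 0.17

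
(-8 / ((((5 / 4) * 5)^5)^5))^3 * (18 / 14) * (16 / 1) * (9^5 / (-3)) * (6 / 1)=12427230266316358044049351538937186627983495145147334656 / 4904544625136859748233053541514706459480916796567805201149738993614268789400512105203233659267425537109375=0.00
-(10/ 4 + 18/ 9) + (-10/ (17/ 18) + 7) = -275/ 34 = -8.09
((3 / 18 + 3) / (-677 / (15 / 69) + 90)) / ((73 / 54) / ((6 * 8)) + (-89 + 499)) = -0.00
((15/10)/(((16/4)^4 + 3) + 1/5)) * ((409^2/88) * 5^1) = 4182025/76032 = 55.00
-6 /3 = -2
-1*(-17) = 17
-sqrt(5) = -2.24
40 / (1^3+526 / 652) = 13040 / 589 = 22.14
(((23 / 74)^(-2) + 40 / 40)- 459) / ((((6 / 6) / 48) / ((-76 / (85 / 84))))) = 1613809.32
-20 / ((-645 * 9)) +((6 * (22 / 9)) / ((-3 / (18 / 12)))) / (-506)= 479 / 26703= 0.02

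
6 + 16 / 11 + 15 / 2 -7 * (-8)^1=1561 / 22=70.95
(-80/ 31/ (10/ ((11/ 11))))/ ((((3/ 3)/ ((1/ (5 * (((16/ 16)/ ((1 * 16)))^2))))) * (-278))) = 1024/ 21545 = 0.05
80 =80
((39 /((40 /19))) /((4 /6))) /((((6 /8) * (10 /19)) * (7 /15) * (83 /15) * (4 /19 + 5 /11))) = 26482599 /646072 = 40.99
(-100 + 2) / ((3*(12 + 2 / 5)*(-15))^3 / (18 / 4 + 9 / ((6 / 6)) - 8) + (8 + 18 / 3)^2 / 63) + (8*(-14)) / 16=-10945684127 / 1563669854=-7.00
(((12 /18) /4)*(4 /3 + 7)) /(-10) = -5 /36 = -0.14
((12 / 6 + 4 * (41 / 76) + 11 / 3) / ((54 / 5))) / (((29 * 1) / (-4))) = -4460 / 44631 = -0.10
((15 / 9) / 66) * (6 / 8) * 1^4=5 / 264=0.02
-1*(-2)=2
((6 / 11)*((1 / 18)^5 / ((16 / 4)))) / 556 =1 / 7704398592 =0.00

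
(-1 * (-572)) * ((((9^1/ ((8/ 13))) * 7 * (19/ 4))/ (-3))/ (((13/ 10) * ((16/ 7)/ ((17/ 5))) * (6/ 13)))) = -29422393/ 128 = -229862.45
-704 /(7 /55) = -38720 /7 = -5531.43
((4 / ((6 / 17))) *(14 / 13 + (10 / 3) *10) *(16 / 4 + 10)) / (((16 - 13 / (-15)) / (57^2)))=314459880 / 299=1051705.28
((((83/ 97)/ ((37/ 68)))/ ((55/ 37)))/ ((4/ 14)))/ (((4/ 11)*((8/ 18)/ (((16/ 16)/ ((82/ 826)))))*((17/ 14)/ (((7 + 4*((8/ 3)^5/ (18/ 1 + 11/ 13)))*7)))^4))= 9706386068613208996111451238626/ 23655654131223403125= 410319918222.07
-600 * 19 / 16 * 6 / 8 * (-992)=530100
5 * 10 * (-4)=-200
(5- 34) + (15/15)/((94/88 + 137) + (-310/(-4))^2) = -3920053/135175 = -29.00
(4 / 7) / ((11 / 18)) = 72 / 77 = 0.94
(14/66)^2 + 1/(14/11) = 0.83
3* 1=3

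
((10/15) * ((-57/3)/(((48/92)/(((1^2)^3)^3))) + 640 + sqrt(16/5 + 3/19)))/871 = 2 * sqrt(30305)/248235 + 7243/15678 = 0.46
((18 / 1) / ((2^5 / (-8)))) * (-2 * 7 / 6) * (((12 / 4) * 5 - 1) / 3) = 49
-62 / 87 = -0.71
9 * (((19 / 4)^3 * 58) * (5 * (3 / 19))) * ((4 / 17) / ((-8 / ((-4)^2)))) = -1413315 / 68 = -20784.04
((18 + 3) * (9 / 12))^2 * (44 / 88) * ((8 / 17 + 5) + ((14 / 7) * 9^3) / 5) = 100221219 / 2720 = 36846.04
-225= -225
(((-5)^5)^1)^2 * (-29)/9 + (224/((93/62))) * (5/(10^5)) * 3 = -177001952999/5625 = -31467013.87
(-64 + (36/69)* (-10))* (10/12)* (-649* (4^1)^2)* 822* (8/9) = 90591677440/207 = 437640953.82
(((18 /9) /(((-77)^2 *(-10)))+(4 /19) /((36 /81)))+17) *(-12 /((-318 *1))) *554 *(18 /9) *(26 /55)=567063643536 /1641888325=345.37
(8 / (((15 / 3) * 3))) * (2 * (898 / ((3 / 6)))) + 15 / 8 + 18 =1935.61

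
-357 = -357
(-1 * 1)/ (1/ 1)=-1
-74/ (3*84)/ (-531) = 37/ 66906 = 0.00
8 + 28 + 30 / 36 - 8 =173 / 6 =28.83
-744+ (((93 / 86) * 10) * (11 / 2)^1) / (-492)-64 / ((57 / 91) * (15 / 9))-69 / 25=-5414362299 / 6699400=-808.19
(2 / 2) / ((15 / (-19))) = -19 / 15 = -1.27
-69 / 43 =-1.60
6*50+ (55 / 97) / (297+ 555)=24793255 / 82644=300.00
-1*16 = -16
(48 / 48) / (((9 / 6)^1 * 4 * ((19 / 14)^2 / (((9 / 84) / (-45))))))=-7 / 32490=-0.00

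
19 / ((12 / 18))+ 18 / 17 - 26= 3.56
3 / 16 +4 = 67 / 16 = 4.19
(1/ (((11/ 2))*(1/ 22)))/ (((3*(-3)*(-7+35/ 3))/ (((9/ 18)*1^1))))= -1/ 21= -0.05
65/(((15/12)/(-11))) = -572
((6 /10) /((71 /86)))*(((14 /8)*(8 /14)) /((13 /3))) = 774 /4615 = 0.17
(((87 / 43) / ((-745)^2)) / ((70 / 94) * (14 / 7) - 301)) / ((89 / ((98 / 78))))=-9541 / 55529841086525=-0.00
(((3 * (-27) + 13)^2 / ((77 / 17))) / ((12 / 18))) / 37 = 117912 / 2849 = 41.39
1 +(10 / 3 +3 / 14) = 4.55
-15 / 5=-3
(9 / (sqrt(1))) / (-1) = -9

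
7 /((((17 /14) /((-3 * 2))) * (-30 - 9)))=196 /221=0.89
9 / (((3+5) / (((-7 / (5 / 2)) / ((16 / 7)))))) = -441 / 320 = -1.38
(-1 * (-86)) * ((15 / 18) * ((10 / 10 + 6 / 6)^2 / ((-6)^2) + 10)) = 19565 / 27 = 724.63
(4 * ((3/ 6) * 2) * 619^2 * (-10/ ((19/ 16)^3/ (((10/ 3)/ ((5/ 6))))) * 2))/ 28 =-125554196480/ 48013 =-2615004.20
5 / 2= 2.50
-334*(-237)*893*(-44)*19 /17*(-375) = 22160717469000 /17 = 1303571615823.53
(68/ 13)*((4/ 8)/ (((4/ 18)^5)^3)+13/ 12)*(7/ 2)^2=514521939281950187/ 2555904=201307224090.56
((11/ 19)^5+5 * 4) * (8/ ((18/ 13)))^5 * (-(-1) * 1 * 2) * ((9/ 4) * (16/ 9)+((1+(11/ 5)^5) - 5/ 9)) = 59482080787587872966656/ 4112189152059375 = 14464821.19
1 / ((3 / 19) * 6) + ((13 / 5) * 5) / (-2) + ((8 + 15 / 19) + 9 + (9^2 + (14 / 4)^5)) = 3384781 / 5472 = 618.56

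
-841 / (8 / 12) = -2523 / 2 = -1261.50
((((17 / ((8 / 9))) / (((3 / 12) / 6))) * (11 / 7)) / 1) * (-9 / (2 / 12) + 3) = -257499 / 7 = -36785.57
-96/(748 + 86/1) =-0.12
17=17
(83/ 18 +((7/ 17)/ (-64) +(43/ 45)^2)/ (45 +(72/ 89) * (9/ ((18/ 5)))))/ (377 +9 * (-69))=-42694032793/ 2249775648000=-0.02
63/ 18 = 7/ 2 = 3.50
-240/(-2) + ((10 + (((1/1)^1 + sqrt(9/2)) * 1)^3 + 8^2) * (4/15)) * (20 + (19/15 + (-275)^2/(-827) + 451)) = 4724093 * sqrt(2)/4135 + 564885974/62025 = 10723.08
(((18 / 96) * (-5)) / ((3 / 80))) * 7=-175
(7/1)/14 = 1/2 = 0.50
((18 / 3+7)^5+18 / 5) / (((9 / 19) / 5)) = 35273177 / 9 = 3919241.89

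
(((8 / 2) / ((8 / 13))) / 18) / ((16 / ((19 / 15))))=247 / 8640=0.03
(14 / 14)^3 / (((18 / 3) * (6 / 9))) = 0.25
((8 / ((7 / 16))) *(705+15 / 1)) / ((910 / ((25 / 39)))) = 9.27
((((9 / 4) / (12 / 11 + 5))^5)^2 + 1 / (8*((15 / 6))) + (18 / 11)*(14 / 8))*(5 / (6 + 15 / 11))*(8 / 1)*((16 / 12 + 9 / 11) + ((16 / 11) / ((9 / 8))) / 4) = 75044542694068174792953179995 / 1915923510683313774202847232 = 39.17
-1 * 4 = -4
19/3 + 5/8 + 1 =191/24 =7.96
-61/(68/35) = -2135/68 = -31.40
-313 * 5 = -1565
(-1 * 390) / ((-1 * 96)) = 4.06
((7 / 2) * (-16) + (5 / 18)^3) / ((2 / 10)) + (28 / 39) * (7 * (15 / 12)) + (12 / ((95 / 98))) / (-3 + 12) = -1960780501 / 7202520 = -272.24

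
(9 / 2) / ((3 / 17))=51 / 2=25.50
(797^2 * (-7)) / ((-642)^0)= -4446463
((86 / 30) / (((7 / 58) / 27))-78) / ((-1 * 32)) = -17.60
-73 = -73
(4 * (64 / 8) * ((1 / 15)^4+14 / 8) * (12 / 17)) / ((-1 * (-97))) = 0.41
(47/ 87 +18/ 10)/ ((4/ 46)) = 11707/ 435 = 26.91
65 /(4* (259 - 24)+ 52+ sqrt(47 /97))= 6254560 /95454161 - 65* sqrt(4559) /95454161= 0.07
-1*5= -5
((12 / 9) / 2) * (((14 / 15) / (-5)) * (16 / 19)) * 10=-896 / 855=-1.05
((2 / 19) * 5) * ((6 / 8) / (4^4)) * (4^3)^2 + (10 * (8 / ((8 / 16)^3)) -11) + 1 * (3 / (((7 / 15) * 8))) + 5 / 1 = 641.12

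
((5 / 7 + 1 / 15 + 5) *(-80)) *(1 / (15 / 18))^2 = -116544 / 175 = -665.97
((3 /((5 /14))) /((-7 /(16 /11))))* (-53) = 92.51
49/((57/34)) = 1666/57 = 29.23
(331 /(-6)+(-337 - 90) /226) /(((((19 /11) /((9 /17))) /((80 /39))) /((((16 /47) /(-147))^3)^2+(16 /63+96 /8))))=-1193983587814999167504657116800 /2716200803006074293761653893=-439.58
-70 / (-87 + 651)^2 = -35 / 159048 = -0.00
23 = 23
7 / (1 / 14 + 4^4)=98 / 3585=0.03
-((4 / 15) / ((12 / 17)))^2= -289 / 2025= -0.14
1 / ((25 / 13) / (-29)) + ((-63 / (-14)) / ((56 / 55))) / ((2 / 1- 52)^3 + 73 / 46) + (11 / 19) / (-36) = -20780296348729 / 1376532523800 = -15.10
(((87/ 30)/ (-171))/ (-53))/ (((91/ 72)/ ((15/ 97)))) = 348/ 8888789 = 0.00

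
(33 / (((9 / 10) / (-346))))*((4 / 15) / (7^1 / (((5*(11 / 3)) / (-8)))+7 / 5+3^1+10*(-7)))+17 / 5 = 559433 / 10620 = 52.68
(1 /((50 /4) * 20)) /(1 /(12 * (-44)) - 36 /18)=-264 /132125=-0.00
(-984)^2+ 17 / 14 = 13555601 / 14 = 968257.21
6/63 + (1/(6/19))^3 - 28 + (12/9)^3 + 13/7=1357/168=8.08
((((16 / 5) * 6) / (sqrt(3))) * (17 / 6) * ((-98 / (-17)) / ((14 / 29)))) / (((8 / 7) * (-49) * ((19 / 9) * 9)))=-58 * sqrt(3) / 285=-0.35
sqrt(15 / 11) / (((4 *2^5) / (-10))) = -5 *sqrt(165) / 704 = -0.09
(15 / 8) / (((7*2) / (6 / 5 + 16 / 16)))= 33 / 112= 0.29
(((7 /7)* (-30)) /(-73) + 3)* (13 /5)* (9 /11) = 29133 /4015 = 7.26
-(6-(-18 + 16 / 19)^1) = -440 / 19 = -23.16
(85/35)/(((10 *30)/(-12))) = -17/175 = -0.10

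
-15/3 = -5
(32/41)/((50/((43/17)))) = 688/17425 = 0.04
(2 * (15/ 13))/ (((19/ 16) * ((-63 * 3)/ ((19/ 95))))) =-0.00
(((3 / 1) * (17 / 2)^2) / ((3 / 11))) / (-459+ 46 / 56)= -22253 / 12829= -1.73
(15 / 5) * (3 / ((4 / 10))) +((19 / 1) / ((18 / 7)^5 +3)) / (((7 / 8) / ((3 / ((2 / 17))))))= 2076707 / 76078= 27.30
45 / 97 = 0.46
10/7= 1.43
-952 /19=-50.11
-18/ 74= -9/ 37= -0.24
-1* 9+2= -7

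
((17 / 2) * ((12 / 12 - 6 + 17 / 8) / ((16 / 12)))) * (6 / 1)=-3519 / 32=-109.97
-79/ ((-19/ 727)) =57433/ 19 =3022.79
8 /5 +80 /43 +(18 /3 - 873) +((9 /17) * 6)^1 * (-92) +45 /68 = -16887753 /14620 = -1155.11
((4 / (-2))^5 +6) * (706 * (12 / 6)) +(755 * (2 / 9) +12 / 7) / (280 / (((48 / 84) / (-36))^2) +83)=-2570515086290 / 70018389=-36712.00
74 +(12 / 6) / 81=5996 / 81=74.02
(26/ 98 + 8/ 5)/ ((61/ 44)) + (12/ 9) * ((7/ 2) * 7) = 1524934/ 44835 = 34.01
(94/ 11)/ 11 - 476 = -57502/ 121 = -475.22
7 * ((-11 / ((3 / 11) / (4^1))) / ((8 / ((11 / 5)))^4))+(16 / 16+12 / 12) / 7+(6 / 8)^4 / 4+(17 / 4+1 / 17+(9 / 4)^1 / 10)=-89117297 / 57120000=-1.56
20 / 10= 2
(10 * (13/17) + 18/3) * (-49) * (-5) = 56840/17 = 3343.53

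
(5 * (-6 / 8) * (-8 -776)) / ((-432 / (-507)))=41405 / 12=3450.42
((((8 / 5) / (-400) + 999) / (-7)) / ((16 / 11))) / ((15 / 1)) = -2747239 / 420000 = -6.54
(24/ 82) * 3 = 36/ 41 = 0.88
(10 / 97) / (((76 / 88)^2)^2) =2342560 / 12641137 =0.19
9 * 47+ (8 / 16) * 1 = 847 / 2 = 423.50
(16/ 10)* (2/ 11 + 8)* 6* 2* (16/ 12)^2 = 3072/ 11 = 279.27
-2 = -2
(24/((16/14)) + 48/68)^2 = 136161/289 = 471.15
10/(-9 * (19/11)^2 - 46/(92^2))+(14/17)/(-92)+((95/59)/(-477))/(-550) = -137982234571381/361880570011455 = -0.38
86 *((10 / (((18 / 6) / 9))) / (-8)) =-645 / 2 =-322.50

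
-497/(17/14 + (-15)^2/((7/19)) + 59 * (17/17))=-0.74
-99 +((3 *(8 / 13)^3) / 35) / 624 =-98963833 / 999635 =-99.00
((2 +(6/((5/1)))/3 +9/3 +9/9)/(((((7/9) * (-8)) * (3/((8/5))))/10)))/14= -96/245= -0.39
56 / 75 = 0.75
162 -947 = -785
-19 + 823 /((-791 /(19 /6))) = -105811 /4746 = -22.29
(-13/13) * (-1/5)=1/5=0.20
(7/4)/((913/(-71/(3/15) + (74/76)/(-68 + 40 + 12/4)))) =-2361009/3469400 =-0.68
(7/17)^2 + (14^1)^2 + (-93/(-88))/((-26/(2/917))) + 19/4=60913732029/303174872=200.92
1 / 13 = 0.08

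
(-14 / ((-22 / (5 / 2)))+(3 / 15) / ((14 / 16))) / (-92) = -1401 / 70840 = -0.02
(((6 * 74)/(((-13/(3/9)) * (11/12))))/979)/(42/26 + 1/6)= -10656/1496891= -0.01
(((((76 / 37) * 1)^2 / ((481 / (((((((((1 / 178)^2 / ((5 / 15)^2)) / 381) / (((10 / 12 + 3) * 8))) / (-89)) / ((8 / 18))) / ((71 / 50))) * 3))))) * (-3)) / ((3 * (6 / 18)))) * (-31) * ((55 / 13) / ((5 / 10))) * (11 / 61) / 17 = -123393364875 / 1297868102064895318711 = -0.00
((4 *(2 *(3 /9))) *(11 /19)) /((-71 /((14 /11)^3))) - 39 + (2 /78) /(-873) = -216990149234 /5557457763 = -39.04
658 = 658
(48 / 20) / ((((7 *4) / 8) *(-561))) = -8 / 6545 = -0.00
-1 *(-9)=9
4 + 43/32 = 171/32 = 5.34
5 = 5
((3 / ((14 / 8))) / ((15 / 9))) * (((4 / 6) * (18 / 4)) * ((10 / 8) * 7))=27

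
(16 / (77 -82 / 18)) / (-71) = -36 / 11573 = -0.00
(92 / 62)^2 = 2116 / 961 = 2.20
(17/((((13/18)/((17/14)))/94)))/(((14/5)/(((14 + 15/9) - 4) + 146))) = 96371385/637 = 151289.46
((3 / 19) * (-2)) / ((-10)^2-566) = 3 / 4427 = 0.00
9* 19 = 171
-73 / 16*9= -657 / 16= -41.06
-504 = -504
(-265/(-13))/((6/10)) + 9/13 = 104/3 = 34.67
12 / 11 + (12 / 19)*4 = 756 / 209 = 3.62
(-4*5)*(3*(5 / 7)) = -300 / 7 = -42.86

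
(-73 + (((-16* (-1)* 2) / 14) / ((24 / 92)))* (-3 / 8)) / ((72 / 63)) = -267 / 4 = -66.75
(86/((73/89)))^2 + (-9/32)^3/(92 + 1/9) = 10993.38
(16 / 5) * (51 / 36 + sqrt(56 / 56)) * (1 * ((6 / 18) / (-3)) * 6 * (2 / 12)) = -116 / 135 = -0.86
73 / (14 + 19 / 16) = 1168 / 243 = 4.81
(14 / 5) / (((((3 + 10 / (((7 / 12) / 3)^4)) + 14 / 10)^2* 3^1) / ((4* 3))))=403536070 / 1765412406609721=0.00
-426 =-426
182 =182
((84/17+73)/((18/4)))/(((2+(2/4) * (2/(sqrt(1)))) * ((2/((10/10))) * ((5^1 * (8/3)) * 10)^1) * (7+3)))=53/24480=0.00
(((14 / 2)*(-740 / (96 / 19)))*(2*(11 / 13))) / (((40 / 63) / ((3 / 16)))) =-3410253 / 6656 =-512.36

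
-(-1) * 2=2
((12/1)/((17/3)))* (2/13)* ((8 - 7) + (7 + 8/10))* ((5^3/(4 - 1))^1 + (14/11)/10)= 662016/5525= 119.82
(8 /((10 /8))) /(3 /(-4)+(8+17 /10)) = 128 /179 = 0.72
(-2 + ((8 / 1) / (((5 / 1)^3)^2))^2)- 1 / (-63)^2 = -1938232167859 / 968994140625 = -2.00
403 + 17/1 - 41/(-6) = 2561/6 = 426.83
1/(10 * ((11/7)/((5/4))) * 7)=1/88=0.01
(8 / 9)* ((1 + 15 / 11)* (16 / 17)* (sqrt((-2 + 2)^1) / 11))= 0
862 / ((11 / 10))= 8620 / 11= 783.64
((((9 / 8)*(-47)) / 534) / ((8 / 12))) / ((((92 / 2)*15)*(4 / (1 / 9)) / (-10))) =47 / 786048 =0.00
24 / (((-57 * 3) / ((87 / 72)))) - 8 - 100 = -18497 / 171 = -108.17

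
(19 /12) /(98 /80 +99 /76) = 3610 /5763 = 0.63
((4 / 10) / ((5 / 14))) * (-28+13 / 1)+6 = -54 / 5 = -10.80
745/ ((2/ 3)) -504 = 1227/ 2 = 613.50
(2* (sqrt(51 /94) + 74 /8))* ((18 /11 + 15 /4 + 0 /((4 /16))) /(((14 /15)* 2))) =3555* sqrt(4794) /57904 + 131535 /2464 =57.63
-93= -93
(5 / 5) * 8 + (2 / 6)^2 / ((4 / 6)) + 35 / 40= 217 / 24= 9.04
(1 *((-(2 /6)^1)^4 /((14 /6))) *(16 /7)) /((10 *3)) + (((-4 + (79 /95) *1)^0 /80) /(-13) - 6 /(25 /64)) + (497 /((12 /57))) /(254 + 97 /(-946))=-30052919156591 /4957171455600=-6.06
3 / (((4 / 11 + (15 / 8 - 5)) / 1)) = -88 / 81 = -1.09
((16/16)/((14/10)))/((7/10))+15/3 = 295/49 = 6.02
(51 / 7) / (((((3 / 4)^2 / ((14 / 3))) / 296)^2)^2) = 46936402440419803136 / 177147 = 264957365580110.32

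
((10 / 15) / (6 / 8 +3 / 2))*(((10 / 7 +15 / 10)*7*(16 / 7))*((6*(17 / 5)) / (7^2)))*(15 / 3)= 89216 / 3087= 28.90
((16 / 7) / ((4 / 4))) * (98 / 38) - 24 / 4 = -2 / 19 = -0.11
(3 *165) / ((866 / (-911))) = -450945 / 866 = -520.72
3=3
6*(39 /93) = 2.52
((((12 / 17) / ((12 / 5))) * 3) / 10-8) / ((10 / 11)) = -2959 / 340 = -8.70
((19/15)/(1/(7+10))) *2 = 646/15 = 43.07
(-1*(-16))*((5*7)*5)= 2800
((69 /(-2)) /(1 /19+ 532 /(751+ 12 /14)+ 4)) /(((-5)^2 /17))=-4.93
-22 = -22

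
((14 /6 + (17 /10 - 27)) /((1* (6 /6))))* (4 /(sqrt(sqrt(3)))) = -1378* 3^(3 /4) /45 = -69.80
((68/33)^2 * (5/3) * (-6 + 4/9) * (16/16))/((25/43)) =-1988320/29403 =-67.62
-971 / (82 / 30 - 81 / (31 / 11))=451515 / 12094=37.33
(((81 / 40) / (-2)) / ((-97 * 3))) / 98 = 27 / 760480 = 0.00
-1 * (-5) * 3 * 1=15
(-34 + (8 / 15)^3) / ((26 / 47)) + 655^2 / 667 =17032848344 / 29264625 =582.03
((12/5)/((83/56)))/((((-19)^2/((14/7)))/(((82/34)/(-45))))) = -18368/38202825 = -0.00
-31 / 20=-1.55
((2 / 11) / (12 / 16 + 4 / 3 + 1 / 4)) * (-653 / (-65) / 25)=3918 / 125125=0.03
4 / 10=0.40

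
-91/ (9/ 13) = -1183/ 9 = -131.44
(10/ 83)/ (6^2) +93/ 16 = 69511/ 11952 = 5.82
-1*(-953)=953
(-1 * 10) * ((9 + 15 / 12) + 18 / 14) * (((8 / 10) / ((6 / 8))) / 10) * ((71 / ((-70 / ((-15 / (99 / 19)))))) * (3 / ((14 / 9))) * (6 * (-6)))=47058516 / 18865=2494.49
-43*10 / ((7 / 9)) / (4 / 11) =-21285 / 14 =-1520.36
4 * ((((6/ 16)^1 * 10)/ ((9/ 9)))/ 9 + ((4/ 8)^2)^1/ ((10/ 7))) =2.37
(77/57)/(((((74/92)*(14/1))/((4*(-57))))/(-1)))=1012/37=27.35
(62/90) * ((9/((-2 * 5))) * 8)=-124/25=-4.96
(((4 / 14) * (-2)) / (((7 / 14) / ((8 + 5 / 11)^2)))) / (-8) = 8649 / 847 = 10.21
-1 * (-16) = 16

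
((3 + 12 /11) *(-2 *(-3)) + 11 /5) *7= 10297 /55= 187.22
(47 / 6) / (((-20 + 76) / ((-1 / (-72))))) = 47 / 24192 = 0.00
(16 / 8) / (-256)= -1 / 128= -0.01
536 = 536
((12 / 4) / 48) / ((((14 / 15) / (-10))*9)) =-25 / 336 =-0.07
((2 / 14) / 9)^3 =1 / 250047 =0.00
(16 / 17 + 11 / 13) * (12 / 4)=1185 / 221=5.36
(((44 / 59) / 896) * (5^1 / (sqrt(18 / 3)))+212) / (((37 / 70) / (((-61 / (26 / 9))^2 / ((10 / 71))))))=392323635 * sqrt(6) / 94445312+7939203741 / 6253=1269673.34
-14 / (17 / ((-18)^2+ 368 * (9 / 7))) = -11160 / 17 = -656.47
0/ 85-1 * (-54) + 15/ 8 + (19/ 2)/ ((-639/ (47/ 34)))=4853975/ 86904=55.85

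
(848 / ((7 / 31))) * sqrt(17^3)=446896 * sqrt(17) / 7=263228.49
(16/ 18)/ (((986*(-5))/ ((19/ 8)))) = -19/ 44370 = -0.00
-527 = -527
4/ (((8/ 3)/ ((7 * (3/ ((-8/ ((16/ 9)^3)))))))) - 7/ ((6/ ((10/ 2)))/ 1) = -4529/ 162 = -27.96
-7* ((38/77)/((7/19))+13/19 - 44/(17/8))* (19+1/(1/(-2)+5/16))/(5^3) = 44450929/3108875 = 14.30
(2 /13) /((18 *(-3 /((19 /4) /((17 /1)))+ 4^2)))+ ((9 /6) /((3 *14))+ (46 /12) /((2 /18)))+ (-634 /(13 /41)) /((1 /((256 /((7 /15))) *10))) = -224587452848 /20475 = -10968862.17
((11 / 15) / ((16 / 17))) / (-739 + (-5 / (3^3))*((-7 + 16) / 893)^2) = -8771939 / 8319738720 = -0.00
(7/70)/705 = 1/7050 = 0.00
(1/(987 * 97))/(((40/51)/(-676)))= -2873/319130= -0.01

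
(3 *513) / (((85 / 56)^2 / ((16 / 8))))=9652608 / 7225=1336.00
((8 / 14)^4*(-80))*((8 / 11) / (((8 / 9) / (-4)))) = 737280 / 26411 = 27.92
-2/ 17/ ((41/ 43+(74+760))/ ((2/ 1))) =-172/ 610351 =-0.00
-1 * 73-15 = -88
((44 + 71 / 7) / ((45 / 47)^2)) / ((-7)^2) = 1.21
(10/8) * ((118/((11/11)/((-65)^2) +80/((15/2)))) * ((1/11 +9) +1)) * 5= 2075214375/2974466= 697.68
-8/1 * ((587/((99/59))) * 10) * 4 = -11082560/99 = -111945.05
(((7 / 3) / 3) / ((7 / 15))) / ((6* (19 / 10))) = 25 / 171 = 0.15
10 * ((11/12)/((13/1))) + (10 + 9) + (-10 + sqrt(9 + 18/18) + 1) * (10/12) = 5 * sqrt(10)/6 + 476/39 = 14.84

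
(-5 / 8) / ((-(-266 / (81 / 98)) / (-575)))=232875 / 208544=1.12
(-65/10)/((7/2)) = -13/7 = -1.86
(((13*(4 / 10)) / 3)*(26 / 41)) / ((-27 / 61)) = -41236 / 16605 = -2.48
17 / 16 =1.06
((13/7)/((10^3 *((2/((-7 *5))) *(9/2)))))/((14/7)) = -13/3600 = -0.00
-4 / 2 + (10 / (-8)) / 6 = -53 / 24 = -2.21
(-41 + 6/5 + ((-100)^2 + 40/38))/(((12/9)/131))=371903367/380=978693.07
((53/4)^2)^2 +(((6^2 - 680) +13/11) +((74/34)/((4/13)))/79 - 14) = 114082401637/3781888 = 30165.46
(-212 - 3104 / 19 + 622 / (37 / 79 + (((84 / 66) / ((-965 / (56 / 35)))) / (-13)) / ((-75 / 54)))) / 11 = 11553697784598 / 133356130699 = 86.64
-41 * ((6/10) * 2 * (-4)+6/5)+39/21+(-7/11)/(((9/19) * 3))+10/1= 1652902/10395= 159.01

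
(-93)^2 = 8649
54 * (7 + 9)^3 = 221184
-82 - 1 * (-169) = 87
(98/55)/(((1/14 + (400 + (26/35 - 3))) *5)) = 1372/1531585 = 0.00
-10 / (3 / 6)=-20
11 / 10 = 1.10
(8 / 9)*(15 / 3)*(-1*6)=-80 / 3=-26.67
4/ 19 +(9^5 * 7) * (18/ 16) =70681685/ 152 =465011.09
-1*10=-10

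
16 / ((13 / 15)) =240 / 13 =18.46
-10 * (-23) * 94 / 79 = 21620 / 79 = 273.67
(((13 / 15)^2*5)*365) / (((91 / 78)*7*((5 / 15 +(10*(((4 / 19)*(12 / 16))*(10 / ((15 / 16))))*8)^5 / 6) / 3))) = 61095266726 / 897934496057509617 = 0.00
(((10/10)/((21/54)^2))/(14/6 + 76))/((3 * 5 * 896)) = 81/12896800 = 0.00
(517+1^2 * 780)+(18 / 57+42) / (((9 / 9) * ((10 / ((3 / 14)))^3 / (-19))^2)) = 2441452050784051 / 1882384000000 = 1297.00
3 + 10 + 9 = 22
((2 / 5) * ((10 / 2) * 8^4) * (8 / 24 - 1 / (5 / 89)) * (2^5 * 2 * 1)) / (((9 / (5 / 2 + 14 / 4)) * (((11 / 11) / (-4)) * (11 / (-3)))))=-1098907648 / 165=-6660046.35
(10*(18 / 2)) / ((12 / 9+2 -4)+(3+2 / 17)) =918 / 25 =36.72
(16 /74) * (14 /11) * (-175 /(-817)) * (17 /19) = 333200 /6317861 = 0.05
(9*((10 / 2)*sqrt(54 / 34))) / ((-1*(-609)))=45*sqrt(51) / 3451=0.09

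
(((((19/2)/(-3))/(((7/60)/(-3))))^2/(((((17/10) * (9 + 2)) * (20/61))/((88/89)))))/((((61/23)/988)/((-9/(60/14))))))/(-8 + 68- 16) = -2214908280/116501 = -19011.93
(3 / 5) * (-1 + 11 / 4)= 21 / 20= 1.05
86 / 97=0.89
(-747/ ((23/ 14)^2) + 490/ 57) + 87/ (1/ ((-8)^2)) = 159805630/ 30153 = 5299.83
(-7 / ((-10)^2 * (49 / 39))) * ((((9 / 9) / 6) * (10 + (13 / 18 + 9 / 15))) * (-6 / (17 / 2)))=13247 / 178500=0.07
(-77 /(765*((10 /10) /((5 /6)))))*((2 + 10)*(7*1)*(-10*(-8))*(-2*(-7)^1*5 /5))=-1207360 /153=-7891.24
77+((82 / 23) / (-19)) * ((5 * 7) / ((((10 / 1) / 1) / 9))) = 31066 / 437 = 71.09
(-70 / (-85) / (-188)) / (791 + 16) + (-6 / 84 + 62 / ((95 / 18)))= 5006492921 / 428787345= 11.68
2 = 2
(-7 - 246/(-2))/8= 14.50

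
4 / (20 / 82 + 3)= 164 / 133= 1.23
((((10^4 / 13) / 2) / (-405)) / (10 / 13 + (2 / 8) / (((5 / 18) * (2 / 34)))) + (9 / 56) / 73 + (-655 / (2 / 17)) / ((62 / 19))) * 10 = -182937468007795 / 10721759076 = -17062.26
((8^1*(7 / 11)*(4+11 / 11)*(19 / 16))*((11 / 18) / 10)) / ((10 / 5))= 133 / 144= 0.92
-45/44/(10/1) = -9/88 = -0.10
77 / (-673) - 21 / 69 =-6482 / 15479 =-0.42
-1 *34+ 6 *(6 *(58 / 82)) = -8.54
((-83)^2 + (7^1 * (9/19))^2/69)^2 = 47460516.41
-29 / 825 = -0.04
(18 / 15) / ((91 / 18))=108 / 455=0.24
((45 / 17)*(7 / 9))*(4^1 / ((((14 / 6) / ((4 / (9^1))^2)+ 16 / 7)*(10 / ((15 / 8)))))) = 2940 / 26843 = 0.11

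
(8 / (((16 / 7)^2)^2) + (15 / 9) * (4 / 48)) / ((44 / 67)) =2133883 / 3244032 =0.66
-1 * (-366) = 366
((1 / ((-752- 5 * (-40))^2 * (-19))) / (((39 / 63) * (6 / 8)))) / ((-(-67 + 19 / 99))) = -77 / 13827281312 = -0.00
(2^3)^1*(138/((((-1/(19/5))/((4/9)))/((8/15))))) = -223744/225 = -994.42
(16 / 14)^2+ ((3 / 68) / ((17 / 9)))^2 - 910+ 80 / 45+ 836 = -41792250575 / 589324176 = -70.92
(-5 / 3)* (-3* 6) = 30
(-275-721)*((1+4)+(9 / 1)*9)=-85656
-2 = -2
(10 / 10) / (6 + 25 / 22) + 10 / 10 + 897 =141008 / 157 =898.14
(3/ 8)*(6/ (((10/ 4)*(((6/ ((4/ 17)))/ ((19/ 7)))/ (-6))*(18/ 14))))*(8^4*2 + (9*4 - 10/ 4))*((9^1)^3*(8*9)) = -16406121672/ 85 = -193013196.14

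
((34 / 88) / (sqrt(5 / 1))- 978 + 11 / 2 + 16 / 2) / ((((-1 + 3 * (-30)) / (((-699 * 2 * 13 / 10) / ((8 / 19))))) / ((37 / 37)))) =-25619049 / 560 + 225777 * sqrt(5) / 61600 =-45740.11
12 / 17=0.71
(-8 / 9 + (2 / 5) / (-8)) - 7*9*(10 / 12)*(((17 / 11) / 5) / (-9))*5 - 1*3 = 10051 / 1980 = 5.08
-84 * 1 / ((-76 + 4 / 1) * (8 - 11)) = -7 / 18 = -0.39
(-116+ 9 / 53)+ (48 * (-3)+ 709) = 23806 / 53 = 449.17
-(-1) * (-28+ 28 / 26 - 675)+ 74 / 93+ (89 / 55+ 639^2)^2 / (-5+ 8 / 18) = -5487835344793524791 / 149946225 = -36598689595.51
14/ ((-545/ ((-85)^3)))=1719550/ 109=15775.69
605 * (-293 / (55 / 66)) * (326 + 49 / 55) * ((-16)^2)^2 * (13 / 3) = -98736815603712 / 5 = -19747363120742.40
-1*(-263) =263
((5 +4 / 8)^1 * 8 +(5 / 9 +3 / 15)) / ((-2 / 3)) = -1007 / 15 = -67.13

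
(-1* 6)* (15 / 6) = -15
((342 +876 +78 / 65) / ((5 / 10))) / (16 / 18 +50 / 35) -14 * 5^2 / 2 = 877.19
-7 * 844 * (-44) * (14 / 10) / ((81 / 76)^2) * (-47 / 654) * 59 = -14572640849536 / 10727235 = -1358471.30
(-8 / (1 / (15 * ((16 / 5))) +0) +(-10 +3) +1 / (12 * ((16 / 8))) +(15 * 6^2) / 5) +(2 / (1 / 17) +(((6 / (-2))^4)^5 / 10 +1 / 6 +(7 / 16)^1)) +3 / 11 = 920510426929 / 2640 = 348678192.02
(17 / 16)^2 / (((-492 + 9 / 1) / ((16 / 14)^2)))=-289 / 94668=-0.00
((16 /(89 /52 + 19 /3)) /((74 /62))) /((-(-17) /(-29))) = -2243904 /789395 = -2.84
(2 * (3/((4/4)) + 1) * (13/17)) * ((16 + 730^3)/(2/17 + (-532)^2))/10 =10114442416/12028525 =840.87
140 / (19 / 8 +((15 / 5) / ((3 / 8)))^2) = 1120 / 531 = 2.11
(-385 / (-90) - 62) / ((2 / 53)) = -55067 / 36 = -1529.64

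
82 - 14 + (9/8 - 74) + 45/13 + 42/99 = -3395/3432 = -0.99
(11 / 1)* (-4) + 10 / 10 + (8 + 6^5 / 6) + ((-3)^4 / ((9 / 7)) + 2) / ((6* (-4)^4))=1936961 / 1536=1261.04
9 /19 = 0.47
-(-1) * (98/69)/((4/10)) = 245/69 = 3.55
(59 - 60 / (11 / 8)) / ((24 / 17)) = 2873 / 264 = 10.88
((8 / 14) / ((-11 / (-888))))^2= 12616704 / 5929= 2127.96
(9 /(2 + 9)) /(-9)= -1 /11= -0.09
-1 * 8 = -8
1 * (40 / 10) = 4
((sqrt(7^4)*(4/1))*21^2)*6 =518616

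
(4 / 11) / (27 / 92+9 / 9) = 368 / 1309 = 0.28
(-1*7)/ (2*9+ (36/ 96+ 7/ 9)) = -72/ 197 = -0.37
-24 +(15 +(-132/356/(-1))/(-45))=-12026/1335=-9.01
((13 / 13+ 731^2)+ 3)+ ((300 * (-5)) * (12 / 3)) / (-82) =21911965 / 41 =534438.17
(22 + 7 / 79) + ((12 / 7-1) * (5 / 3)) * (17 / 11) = 436670 / 18249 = 23.93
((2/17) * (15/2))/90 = 1/102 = 0.01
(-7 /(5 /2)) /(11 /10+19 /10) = -14 /15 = -0.93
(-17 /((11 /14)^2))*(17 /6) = -28322 /363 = -78.02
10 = 10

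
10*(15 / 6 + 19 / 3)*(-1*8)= -2120 / 3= -706.67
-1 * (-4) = 4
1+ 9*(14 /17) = 143 /17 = 8.41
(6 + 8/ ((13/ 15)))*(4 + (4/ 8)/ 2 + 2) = 2475/ 26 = 95.19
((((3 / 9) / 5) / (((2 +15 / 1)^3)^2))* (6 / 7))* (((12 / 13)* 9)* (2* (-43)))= -0.00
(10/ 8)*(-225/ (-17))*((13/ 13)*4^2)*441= 116735.29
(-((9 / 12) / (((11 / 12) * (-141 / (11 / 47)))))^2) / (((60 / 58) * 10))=-87 / 487968100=-0.00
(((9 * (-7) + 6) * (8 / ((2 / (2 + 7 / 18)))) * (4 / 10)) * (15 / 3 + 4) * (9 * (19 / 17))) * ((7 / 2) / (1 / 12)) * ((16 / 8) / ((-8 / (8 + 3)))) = 193633902 / 85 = 2278045.91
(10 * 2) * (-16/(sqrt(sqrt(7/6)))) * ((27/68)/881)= -2160 * 6^(1/4) * 7^(3/4)/104839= -0.14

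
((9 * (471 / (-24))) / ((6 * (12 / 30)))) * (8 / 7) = -2355 / 28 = -84.11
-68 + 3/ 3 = -67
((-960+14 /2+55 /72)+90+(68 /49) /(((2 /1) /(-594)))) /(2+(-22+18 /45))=22480405 /345744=65.02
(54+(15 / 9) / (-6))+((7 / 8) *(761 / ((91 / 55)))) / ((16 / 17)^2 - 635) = 9106130701 / 171530424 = 53.09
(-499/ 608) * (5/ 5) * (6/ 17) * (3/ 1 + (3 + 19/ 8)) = -100299/ 41344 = -2.43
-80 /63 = -1.27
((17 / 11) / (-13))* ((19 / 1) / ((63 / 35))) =-1615 / 1287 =-1.25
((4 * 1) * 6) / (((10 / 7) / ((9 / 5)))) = 756 / 25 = 30.24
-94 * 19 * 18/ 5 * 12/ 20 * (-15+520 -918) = 39831372/ 25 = 1593254.88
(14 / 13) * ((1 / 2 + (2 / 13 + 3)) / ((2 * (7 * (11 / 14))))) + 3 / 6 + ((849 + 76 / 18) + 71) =30955025 / 33462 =925.08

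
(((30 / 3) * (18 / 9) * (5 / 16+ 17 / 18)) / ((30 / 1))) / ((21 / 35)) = 905 / 648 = 1.40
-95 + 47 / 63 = -5938 / 63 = -94.25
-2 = -2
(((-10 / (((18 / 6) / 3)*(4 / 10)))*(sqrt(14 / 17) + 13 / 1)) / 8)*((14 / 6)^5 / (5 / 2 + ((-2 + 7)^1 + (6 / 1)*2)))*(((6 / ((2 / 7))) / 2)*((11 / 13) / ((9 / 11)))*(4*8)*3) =-160697.08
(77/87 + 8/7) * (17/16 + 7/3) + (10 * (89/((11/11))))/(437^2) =38469031025/5582405808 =6.89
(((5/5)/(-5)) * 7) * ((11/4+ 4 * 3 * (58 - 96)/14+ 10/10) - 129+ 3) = 867/4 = 216.75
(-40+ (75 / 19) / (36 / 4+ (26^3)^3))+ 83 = 887180901146164 / 20632113980143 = 43.00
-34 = -34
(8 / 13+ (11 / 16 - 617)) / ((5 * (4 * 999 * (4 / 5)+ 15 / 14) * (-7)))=128065 / 23280504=0.01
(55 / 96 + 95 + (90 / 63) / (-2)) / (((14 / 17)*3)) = 1083665 / 28224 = 38.40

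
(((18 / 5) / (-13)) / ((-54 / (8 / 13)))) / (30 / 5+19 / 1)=8 / 63375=0.00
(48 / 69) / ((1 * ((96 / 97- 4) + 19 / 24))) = -37248 / 118795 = -0.31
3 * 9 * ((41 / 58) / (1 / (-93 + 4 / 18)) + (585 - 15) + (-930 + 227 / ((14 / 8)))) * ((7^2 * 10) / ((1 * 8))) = -113516445 / 232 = -489295.02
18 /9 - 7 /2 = -3 /2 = -1.50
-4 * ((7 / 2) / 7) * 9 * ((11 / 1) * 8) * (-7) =11088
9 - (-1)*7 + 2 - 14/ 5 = 76/ 5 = 15.20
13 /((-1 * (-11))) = 13 /11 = 1.18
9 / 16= 0.56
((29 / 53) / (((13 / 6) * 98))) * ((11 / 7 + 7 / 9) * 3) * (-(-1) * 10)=42920 / 236327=0.18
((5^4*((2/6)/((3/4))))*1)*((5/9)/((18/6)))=12500/243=51.44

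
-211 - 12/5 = -1067/5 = -213.40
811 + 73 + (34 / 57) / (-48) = 1209295 / 1368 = 883.99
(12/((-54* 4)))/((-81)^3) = 0.00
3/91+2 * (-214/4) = -9734/91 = -106.97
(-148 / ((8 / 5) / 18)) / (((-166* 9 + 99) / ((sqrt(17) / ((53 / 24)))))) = 2.23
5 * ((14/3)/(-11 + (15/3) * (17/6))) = 140/19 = 7.37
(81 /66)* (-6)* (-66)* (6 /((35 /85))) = 49572 /7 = 7081.71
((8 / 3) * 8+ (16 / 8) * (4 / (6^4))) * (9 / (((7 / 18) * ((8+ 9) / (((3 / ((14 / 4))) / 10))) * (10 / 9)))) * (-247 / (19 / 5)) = -1213407 / 8330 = -145.67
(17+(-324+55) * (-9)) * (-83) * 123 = -24889542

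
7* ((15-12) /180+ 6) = 2527 /60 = 42.12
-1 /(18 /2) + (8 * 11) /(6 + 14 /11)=1079 /90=11.99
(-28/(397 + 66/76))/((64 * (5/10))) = -133/60476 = -0.00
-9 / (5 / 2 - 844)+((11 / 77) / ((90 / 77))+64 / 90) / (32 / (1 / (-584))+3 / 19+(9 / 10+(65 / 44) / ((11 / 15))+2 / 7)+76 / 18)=6339601724 / 595235508769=0.01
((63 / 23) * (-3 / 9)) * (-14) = 294 / 23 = 12.78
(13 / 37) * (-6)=-78 / 37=-2.11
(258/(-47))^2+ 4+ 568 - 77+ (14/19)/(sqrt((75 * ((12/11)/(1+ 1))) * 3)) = 7 * sqrt(66)/855+ 1160019/2209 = 525.20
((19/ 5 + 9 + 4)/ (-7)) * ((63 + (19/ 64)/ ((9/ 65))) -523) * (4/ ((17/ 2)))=52745/ 102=517.11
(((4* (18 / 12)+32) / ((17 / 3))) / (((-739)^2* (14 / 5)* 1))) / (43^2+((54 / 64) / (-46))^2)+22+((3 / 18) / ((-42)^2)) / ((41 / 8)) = 8877427817321278598263 / 403519108057459122519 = 22.00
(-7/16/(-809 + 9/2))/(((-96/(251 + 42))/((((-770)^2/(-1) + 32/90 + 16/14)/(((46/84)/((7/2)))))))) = 670339198249/106580160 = 6289.53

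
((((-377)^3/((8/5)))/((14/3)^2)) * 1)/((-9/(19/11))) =5090350135/17248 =295126.98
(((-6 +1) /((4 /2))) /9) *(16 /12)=-10 /27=-0.37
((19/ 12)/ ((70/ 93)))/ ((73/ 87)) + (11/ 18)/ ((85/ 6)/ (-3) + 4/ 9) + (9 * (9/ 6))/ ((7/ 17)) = 718463/ 20440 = 35.15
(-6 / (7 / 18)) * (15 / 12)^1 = -19.29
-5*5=-25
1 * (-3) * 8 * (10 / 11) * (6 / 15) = -96 / 11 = -8.73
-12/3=-4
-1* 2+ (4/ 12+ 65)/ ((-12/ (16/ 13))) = -1018/ 117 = -8.70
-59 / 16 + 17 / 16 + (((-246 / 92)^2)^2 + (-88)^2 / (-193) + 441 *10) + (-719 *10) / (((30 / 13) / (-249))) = 780219.37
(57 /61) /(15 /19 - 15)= -361 /5490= -0.07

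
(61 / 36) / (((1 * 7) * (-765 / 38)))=-1159 / 96390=-0.01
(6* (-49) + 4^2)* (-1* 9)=2502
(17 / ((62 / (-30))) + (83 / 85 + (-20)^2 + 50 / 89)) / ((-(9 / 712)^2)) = -525385779712 / 213435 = -2461572.75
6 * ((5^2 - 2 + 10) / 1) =198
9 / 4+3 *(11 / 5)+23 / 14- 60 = -6931 / 140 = -49.51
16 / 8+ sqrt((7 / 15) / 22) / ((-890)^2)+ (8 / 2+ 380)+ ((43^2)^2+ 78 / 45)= sqrt(2310) / 261393000+ 51287831 / 15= 3419188.73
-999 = -999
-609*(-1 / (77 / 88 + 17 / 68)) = 1624 / 3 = 541.33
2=2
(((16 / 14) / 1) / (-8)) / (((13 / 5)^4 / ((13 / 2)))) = -625 / 30758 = -0.02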